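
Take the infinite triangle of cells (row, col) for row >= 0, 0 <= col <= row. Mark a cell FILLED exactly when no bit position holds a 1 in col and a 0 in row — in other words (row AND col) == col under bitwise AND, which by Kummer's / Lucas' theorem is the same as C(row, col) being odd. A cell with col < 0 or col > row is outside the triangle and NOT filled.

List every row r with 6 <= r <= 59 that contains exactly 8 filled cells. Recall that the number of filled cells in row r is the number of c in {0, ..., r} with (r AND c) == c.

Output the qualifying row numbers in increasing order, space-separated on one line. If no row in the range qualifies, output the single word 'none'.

Row r has 2^popcount(r) filled cells, so we need popcount(r) = log2(8) = 3.
Scan r = 6..59 and keep those with exactly 3 one-bits:
r=6=110 popcount=2 -> skip
r=7=111 popcount=3 -> KEEP
r=8=1000 popcount=1 -> skip
r=9=1001 popcount=2 -> skip
r=10=1010 popcount=2 -> skip
r=11=1011 popcount=3 -> KEEP
r=12=1100 popcount=2 -> skip
r=13=1101 popcount=3 -> KEEP
r=14=1110 popcount=3 -> KEEP
r=15=1111 popcount=4 -> skip
r=16=10000 popcount=1 -> skip
r=17=10001 popcount=2 -> skip
r=18=10010 popcount=2 -> skip
r=19=10011 popcount=3 -> KEEP
r=20=10100 popcount=2 -> skip
r=21=10101 popcount=3 -> KEEP
r=22=10110 popcount=3 -> KEEP
r=23=10111 popcount=4 -> skip
r=24=11000 popcount=2 -> skip
r=25=11001 popcount=3 -> KEEP
r=26=11010 popcount=3 -> KEEP
r=27=11011 popcount=4 -> skip
r=28=11100 popcount=3 -> KEEP
r=29=11101 popcount=4 -> skip
r=30=11110 popcount=4 -> skip
r=31=11111 popcount=5 -> skip
r=32=100000 popcount=1 -> skip
r=33=100001 popcount=2 -> skip
r=34=100010 popcount=2 -> skip
r=35=100011 popcount=3 -> KEEP
r=36=100100 popcount=2 -> skip
r=37=100101 popcount=3 -> KEEP
r=38=100110 popcount=3 -> KEEP
r=39=100111 popcount=4 -> skip
r=40=101000 popcount=2 -> skip
r=41=101001 popcount=3 -> KEEP
r=42=101010 popcount=3 -> KEEP
r=43=101011 popcount=4 -> skip
r=44=101100 popcount=3 -> KEEP
r=45=101101 popcount=4 -> skip
r=46=101110 popcount=4 -> skip
r=47=101111 popcount=5 -> skip
r=48=110000 popcount=2 -> skip
r=49=110001 popcount=3 -> KEEP
r=50=110010 popcount=3 -> KEEP
r=51=110011 popcount=4 -> skip
r=52=110100 popcount=3 -> KEEP
r=53=110101 popcount=4 -> skip
r=54=110110 popcount=4 -> skip
r=55=110111 popcount=5 -> skip
r=56=111000 popcount=3 -> KEEP
r=57=111001 popcount=4 -> skip
r=58=111010 popcount=4 -> skip
r=59=111011 popcount=5 -> skip
Kept rows: 7 11 13 14 19 21 22 25 26 28 35 37 38 41 42 44 49 50 52 56

Answer: 7 11 13 14 19 21 22 25 26 28 35 37 38 41 42 44 49 50 52 56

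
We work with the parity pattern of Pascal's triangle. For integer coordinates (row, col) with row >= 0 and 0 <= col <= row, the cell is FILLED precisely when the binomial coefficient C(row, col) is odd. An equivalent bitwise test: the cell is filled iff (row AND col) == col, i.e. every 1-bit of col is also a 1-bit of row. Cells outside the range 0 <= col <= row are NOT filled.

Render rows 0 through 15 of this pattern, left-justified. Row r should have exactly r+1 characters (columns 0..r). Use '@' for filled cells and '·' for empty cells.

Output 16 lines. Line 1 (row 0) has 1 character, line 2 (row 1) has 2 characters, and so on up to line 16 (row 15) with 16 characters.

Answer: @
@@
@·@
@@@@
@···@
@@··@@
@·@·@·@
@@@@@@@@
@·······@
@@······@@
@·@·····@·@
@@@@····@@@@
@···@···@···@
@@··@@··@@··@@
@·@·@·@·@·@·@·@
@@@@@@@@@@@@@@@@

Derivation:
r0=0: @
r1=1: @@
r2=10: @·@
r3=11: @@@@
r4=100: @···@
r5=101: @@··@@
r6=110: @·@·@·@
r7=111: @@@@@@@@
r8=1000: @·······@
r9=1001: @@······@@
r10=1010: @·@·····@·@
r11=1011: @@@@····@@@@
r12=1100: @···@···@···@
r13=1101: @@··@@··@@··@@
r14=1110: @·@·@·@·@·@·@·@
r15=1111: @@@@@@@@@@@@@@@@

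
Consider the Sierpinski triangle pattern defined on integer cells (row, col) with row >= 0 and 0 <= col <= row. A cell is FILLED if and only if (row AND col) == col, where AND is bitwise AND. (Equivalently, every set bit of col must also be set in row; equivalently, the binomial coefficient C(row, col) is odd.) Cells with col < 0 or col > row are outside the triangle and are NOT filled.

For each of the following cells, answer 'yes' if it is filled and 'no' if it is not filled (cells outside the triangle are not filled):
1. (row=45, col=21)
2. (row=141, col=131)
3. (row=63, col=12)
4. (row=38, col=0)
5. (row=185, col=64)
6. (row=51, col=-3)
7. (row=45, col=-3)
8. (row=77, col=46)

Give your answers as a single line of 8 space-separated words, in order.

(45,21): row=0b101101, col=0b10101, row AND col = 0b101 = 5; 5 != 21 -> empty
(141,131): row=0b10001101, col=0b10000011, row AND col = 0b10000001 = 129; 129 != 131 -> empty
(63,12): row=0b111111, col=0b1100, row AND col = 0b1100 = 12; 12 == 12 -> filled
(38,0): row=0b100110, col=0b0, row AND col = 0b0 = 0; 0 == 0 -> filled
(185,64): row=0b10111001, col=0b1000000, row AND col = 0b0 = 0; 0 != 64 -> empty
(51,-3): col outside [0, 51] -> not filled
(45,-3): col outside [0, 45] -> not filled
(77,46): row=0b1001101, col=0b101110, row AND col = 0b1100 = 12; 12 != 46 -> empty

Answer: no no yes yes no no no no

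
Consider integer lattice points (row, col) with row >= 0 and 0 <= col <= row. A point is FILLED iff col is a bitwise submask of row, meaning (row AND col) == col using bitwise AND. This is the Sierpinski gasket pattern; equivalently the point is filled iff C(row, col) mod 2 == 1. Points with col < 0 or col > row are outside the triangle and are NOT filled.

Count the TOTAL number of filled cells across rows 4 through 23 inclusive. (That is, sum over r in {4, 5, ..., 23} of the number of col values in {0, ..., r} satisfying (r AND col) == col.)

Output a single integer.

Answer: 126

Derivation:
r4=100 pc1: +2 =2
r5=101 pc2: +4 =6
r6=110 pc2: +4 =10
r7=111 pc3: +8 =18
r8=1000 pc1: +2 =20
r9=1001 pc2: +4 =24
r10=1010 pc2: +4 =28
r11=1011 pc3: +8 =36
r12=1100 pc2: +4 =40
r13=1101 pc3: +8 =48
r14=1110 pc3: +8 =56
r15=1111 pc4: +16 =72
r16=10000 pc1: +2 =74
r17=10001 pc2: +4 =78
r18=10010 pc2: +4 =82
r19=10011 pc3: +8 =90
r20=10100 pc2: +4 =94
r21=10101 pc3: +8 =102
r22=10110 pc3: +8 =110
r23=10111 pc4: +16 =126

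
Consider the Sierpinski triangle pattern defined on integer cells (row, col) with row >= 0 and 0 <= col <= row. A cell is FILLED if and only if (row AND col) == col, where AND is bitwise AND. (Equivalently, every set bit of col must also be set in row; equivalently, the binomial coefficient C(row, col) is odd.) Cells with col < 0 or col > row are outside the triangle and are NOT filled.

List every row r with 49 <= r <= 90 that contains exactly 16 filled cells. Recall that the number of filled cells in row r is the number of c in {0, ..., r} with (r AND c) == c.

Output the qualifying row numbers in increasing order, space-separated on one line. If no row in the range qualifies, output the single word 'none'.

Answer: 51 53 54 57 58 60 71 75 77 78 83 85 86 89 90

Derivation:
Row r has 2^popcount(r) filled cells, so we need popcount(r) = log2(16) = 4.
Scan r = 49..90 and keep those with exactly 4 one-bits:
r=49=110001 popcount=3 -> skip
r=50=110010 popcount=3 -> skip
r=51=110011 popcount=4 -> KEEP
r=52=110100 popcount=3 -> skip
r=53=110101 popcount=4 -> KEEP
r=54=110110 popcount=4 -> KEEP
r=55=110111 popcount=5 -> skip
r=56=111000 popcount=3 -> skip
r=57=111001 popcount=4 -> KEEP
r=58=111010 popcount=4 -> KEEP
r=59=111011 popcount=5 -> skip
r=60=111100 popcount=4 -> KEEP
r=61=111101 popcount=5 -> skip
r=62=111110 popcount=5 -> skip
r=63=111111 popcount=6 -> skip
r=64=1000000 popcount=1 -> skip
r=65=1000001 popcount=2 -> skip
r=66=1000010 popcount=2 -> skip
r=67=1000011 popcount=3 -> skip
r=68=1000100 popcount=2 -> skip
r=69=1000101 popcount=3 -> skip
r=70=1000110 popcount=3 -> skip
r=71=1000111 popcount=4 -> KEEP
r=72=1001000 popcount=2 -> skip
r=73=1001001 popcount=3 -> skip
r=74=1001010 popcount=3 -> skip
r=75=1001011 popcount=4 -> KEEP
r=76=1001100 popcount=3 -> skip
r=77=1001101 popcount=4 -> KEEP
r=78=1001110 popcount=4 -> KEEP
r=79=1001111 popcount=5 -> skip
r=80=1010000 popcount=2 -> skip
r=81=1010001 popcount=3 -> skip
r=82=1010010 popcount=3 -> skip
r=83=1010011 popcount=4 -> KEEP
r=84=1010100 popcount=3 -> skip
r=85=1010101 popcount=4 -> KEEP
r=86=1010110 popcount=4 -> KEEP
r=87=1010111 popcount=5 -> skip
r=88=1011000 popcount=3 -> skip
r=89=1011001 popcount=4 -> KEEP
r=90=1011010 popcount=4 -> KEEP
Kept rows: 51 53 54 57 58 60 71 75 77 78 83 85 86 89 90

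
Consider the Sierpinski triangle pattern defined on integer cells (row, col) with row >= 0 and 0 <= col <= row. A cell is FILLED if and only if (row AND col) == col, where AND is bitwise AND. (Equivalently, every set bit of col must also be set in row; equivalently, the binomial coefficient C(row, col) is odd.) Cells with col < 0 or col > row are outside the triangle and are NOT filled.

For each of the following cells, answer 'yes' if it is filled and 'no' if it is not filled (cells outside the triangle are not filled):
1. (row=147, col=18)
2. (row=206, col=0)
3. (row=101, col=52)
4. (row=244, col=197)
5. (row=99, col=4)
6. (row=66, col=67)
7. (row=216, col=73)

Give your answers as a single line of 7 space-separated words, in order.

(147,18): row=0b10010011, col=0b10010, row AND col = 0b10010 = 18; 18 == 18 -> filled
(206,0): row=0b11001110, col=0b0, row AND col = 0b0 = 0; 0 == 0 -> filled
(101,52): row=0b1100101, col=0b110100, row AND col = 0b100100 = 36; 36 != 52 -> empty
(244,197): row=0b11110100, col=0b11000101, row AND col = 0b11000100 = 196; 196 != 197 -> empty
(99,4): row=0b1100011, col=0b100, row AND col = 0b0 = 0; 0 != 4 -> empty
(66,67): col outside [0, 66] -> not filled
(216,73): row=0b11011000, col=0b1001001, row AND col = 0b1001000 = 72; 72 != 73 -> empty

Answer: yes yes no no no no no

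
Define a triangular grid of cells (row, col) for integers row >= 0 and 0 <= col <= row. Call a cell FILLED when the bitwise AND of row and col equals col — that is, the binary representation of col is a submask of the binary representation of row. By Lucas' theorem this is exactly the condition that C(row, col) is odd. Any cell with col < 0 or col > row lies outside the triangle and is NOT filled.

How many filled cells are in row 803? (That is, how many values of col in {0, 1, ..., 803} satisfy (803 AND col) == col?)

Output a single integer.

803 in binary = 1100100011
popcount(803) = number of 1-bits in 1100100011 = 5
A col c satisfies (803 AND c) == c iff every set bit of c is also set in 803; each of the 5 set bits of 803 can independently be on or off in c.
count = 2^5 = 32

Answer: 32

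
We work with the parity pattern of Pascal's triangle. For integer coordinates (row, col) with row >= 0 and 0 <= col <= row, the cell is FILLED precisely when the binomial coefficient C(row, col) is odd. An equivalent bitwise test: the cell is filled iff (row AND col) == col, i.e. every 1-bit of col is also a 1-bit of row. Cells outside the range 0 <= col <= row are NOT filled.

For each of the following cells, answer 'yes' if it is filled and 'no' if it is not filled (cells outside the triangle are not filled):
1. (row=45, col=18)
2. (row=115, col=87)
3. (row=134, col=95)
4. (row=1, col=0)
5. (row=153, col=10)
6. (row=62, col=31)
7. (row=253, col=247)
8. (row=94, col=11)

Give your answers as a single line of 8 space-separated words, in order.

(45,18): row=0b101101, col=0b10010, row AND col = 0b0 = 0; 0 != 18 -> empty
(115,87): row=0b1110011, col=0b1010111, row AND col = 0b1010011 = 83; 83 != 87 -> empty
(134,95): row=0b10000110, col=0b1011111, row AND col = 0b110 = 6; 6 != 95 -> empty
(1,0): row=0b1, col=0b0, row AND col = 0b0 = 0; 0 == 0 -> filled
(153,10): row=0b10011001, col=0b1010, row AND col = 0b1000 = 8; 8 != 10 -> empty
(62,31): row=0b111110, col=0b11111, row AND col = 0b11110 = 30; 30 != 31 -> empty
(253,247): row=0b11111101, col=0b11110111, row AND col = 0b11110101 = 245; 245 != 247 -> empty
(94,11): row=0b1011110, col=0b1011, row AND col = 0b1010 = 10; 10 != 11 -> empty

Answer: no no no yes no no no no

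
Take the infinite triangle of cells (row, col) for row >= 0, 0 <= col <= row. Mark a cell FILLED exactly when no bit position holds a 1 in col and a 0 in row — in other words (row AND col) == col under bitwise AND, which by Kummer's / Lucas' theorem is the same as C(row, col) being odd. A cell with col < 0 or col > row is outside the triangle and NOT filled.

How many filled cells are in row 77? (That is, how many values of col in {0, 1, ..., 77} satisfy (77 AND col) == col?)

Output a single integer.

77 in binary = 1001101
popcount(77) = number of 1-bits in 1001101 = 4
A col c satisfies (77 AND c) == c iff every set bit of c is also set in 77; each of the 4 set bits of 77 can independently be on or off in c.
count = 2^4 = 16

Answer: 16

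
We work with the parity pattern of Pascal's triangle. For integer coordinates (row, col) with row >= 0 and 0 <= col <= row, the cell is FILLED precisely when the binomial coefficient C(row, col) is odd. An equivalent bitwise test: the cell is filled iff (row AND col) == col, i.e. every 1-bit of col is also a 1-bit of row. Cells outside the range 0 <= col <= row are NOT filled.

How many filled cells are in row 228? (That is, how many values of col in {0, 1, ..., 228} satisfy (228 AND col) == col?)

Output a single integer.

228 in binary = 11100100
popcount(228) = number of 1-bits in 11100100 = 4
A col c satisfies (228 AND c) == c iff every set bit of c is also set in 228; each of the 4 set bits of 228 can independently be on or off in c.
count = 2^4 = 16

Answer: 16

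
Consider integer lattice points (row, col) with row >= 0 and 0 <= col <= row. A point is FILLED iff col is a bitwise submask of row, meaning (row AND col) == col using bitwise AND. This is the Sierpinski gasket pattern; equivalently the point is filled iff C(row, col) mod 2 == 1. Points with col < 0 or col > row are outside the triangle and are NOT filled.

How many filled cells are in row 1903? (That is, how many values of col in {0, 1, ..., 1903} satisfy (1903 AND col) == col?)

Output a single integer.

Answer: 512

Derivation:
1903 in binary = 11101101111
popcount(1903) = number of 1-bits in 11101101111 = 9
A col c satisfies (1903 AND c) == c iff every set bit of c is also set in 1903; each of the 9 set bits of 1903 can independently be on or off in c.
count = 2^9 = 512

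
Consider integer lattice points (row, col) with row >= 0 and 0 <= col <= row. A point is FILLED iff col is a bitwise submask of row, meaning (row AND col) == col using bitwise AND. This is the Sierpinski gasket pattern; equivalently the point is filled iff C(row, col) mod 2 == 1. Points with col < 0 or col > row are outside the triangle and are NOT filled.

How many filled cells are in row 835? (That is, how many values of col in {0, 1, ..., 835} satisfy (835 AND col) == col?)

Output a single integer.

835 in binary = 1101000011
popcount(835) = number of 1-bits in 1101000011 = 5
A col c satisfies (835 AND c) == c iff every set bit of c is also set in 835; each of the 5 set bits of 835 can independently be on or off in c.
count = 2^5 = 32

Answer: 32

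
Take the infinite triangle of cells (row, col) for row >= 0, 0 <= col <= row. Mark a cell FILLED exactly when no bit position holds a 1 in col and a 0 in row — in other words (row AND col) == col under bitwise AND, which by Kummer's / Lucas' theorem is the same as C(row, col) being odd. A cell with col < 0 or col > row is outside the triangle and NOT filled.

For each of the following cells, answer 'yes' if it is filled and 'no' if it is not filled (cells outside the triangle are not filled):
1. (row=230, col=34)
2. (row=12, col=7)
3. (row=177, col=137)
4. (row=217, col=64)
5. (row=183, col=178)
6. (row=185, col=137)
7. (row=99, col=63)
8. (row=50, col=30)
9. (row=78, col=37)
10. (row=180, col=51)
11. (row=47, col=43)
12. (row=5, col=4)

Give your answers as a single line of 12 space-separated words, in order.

(230,34): row=0b11100110, col=0b100010, row AND col = 0b100010 = 34; 34 == 34 -> filled
(12,7): row=0b1100, col=0b111, row AND col = 0b100 = 4; 4 != 7 -> empty
(177,137): row=0b10110001, col=0b10001001, row AND col = 0b10000001 = 129; 129 != 137 -> empty
(217,64): row=0b11011001, col=0b1000000, row AND col = 0b1000000 = 64; 64 == 64 -> filled
(183,178): row=0b10110111, col=0b10110010, row AND col = 0b10110010 = 178; 178 == 178 -> filled
(185,137): row=0b10111001, col=0b10001001, row AND col = 0b10001001 = 137; 137 == 137 -> filled
(99,63): row=0b1100011, col=0b111111, row AND col = 0b100011 = 35; 35 != 63 -> empty
(50,30): row=0b110010, col=0b11110, row AND col = 0b10010 = 18; 18 != 30 -> empty
(78,37): row=0b1001110, col=0b100101, row AND col = 0b100 = 4; 4 != 37 -> empty
(180,51): row=0b10110100, col=0b110011, row AND col = 0b110000 = 48; 48 != 51 -> empty
(47,43): row=0b101111, col=0b101011, row AND col = 0b101011 = 43; 43 == 43 -> filled
(5,4): row=0b101, col=0b100, row AND col = 0b100 = 4; 4 == 4 -> filled

Answer: yes no no yes yes yes no no no no yes yes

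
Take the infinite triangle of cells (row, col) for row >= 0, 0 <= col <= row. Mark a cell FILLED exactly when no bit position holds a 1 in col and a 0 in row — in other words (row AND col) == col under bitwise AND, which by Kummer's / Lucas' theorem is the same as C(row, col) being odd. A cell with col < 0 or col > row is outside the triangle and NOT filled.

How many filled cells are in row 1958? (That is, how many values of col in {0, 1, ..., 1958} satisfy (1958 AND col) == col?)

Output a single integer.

1958 in binary = 11110100110
popcount(1958) = number of 1-bits in 11110100110 = 7
A col c satisfies (1958 AND c) == c iff every set bit of c is also set in 1958; each of the 7 set bits of 1958 can independently be on or off in c.
count = 2^7 = 128

Answer: 128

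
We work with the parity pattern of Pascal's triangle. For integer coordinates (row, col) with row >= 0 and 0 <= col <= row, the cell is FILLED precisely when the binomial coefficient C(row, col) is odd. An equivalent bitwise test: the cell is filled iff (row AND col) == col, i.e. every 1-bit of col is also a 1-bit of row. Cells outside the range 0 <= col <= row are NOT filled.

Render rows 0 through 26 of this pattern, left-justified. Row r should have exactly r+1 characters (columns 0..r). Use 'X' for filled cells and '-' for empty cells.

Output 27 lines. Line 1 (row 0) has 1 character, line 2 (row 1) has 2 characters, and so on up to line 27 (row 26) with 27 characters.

Answer: X
XX
X-X
XXXX
X---X
XX--XX
X-X-X-X
XXXXXXXX
X-------X
XX------XX
X-X-----X-X
XXXX----XXXX
X---X---X---X
XX--XX--XX--XX
X-X-X-X-X-X-X-X
XXXXXXXXXXXXXXXX
X---------------X
XX--------------XX
X-X-------------X-X
XXXX------------XXXX
X---X-----------X---X
XX--XX----------XX--XX
X-X-X-X---------X-X-X-X
XXXXXXXX--------XXXXXXXX
X-------X-------X-------X
XX------XX------XX------XX
X-X-----X-X-----X-X-----X-X

Derivation:
r0=0: X
r1=1: XX
r2=10: X-X
r3=11: XXXX
r4=100: X---X
r5=101: XX--XX
r6=110: X-X-X-X
r7=111: XXXXXXXX
r8=1000: X-------X
r9=1001: XX------XX
r10=1010: X-X-----X-X
r11=1011: XXXX----XXXX
r12=1100: X---X---X---X
r13=1101: XX--XX--XX--XX
r14=1110: X-X-X-X-X-X-X-X
r15=1111: XXXXXXXXXXXXXXXX
r16=10000: X---------------X
r17=10001: XX--------------XX
r18=10010: X-X-------------X-X
r19=10011: XXXX------------XXXX
r20=10100: X---X-----------X---X
r21=10101: XX--XX----------XX--XX
r22=10110: X-X-X-X---------X-X-X-X
r23=10111: XXXXXXXX--------XXXXXXXX
r24=11000: X-------X-------X-------X
r25=11001: XX------XX------XX------XX
r26=11010: X-X-----X-X-----X-X-----X-X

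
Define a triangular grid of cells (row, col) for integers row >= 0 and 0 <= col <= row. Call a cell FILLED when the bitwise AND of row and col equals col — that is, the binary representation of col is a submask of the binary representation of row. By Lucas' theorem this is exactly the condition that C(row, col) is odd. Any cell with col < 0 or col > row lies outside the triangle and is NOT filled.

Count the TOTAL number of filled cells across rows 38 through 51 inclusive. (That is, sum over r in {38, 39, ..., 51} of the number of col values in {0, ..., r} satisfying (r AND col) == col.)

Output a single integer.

Answer: 168

Derivation:
r38=100110 pc3: +8 =8
r39=100111 pc4: +16 =24
r40=101000 pc2: +4 =28
r41=101001 pc3: +8 =36
r42=101010 pc3: +8 =44
r43=101011 pc4: +16 =60
r44=101100 pc3: +8 =68
r45=101101 pc4: +16 =84
r46=101110 pc4: +16 =100
r47=101111 pc5: +32 =132
r48=110000 pc2: +4 =136
r49=110001 pc3: +8 =144
r50=110010 pc3: +8 =152
r51=110011 pc4: +16 =168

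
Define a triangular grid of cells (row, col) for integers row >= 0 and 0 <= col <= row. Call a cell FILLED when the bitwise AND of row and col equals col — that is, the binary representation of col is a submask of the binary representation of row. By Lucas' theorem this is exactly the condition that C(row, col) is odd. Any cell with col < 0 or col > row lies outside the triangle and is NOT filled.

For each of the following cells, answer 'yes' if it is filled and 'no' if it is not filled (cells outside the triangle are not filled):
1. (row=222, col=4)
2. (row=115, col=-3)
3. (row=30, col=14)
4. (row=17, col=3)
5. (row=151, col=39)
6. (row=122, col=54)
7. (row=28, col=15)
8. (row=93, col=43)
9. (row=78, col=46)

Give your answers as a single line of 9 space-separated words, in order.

Answer: yes no yes no no no no no no

Derivation:
(222,4): row=0b11011110, col=0b100, row AND col = 0b100 = 4; 4 == 4 -> filled
(115,-3): col outside [0, 115] -> not filled
(30,14): row=0b11110, col=0b1110, row AND col = 0b1110 = 14; 14 == 14 -> filled
(17,3): row=0b10001, col=0b11, row AND col = 0b1 = 1; 1 != 3 -> empty
(151,39): row=0b10010111, col=0b100111, row AND col = 0b111 = 7; 7 != 39 -> empty
(122,54): row=0b1111010, col=0b110110, row AND col = 0b110010 = 50; 50 != 54 -> empty
(28,15): row=0b11100, col=0b1111, row AND col = 0b1100 = 12; 12 != 15 -> empty
(93,43): row=0b1011101, col=0b101011, row AND col = 0b1001 = 9; 9 != 43 -> empty
(78,46): row=0b1001110, col=0b101110, row AND col = 0b1110 = 14; 14 != 46 -> empty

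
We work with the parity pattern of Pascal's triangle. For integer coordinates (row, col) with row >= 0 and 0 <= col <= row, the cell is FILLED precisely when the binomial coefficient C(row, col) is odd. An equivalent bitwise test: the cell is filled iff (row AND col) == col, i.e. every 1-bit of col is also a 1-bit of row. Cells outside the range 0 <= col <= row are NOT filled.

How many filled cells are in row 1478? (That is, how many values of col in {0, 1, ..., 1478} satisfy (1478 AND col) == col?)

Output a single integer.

Answer: 64

Derivation:
1478 in binary = 10111000110
popcount(1478) = number of 1-bits in 10111000110 = 6
A col c satisfies (1478 AND c) == c iff every set bit of c is also set in 1478; each of the 6 set bits of 1478 can independently be on or off in c.
count = 2^6 = 64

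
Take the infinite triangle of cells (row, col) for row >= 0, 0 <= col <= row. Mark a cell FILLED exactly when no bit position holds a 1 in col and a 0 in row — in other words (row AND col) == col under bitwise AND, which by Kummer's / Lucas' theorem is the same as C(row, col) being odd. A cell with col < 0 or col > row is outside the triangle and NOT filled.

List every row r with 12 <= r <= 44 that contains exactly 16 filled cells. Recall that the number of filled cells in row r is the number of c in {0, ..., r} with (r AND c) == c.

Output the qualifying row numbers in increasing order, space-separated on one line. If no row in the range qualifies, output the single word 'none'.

Answer: 15 23 27 29 30 39 43

Derivation:
Row r has 2^popcount(r) filled cells, so we need popcount(r) = log2(16) = 4.
Scan r = 12..44 and keep those with exactly 4 one-bits:
r=12=1100 popcount=2 -> skip
r=13=1101 popcount=3 -> skip
r=14=1110 popcount=3 -> skip
r=15=1111 popcount=4 -> KEEP
r=16=10000 popcount=1 -> skip
r=17=10001 popcount=2 -> skip
r=18=10010 popcount=2 -> skip
r=19=10011 popcount=3 -> skip
r=20=10100 popcount=2 -> skip
r=21=10101 popcount=3 -> skip
r=22=10110 popcount=3 -> skip
r=23=10111 popcount=4 -> KEEP
r=24=11000 popcount=2 -> skip
r=25=11001 popcount=3 -> skip
r=26=11010 popcount=3 -> skip
r=27=11011 popcount=4 -> KEEP
r=28=11100 popcount=3 -> skip
r=29=11101 popcount=4 -> KEEP
r=30=11110 popcount=4 -> KEEP
r=31=11111 popcount=5 -> skip
r=32=100000 popcount=1 -> skip
r=33=100001 popcount=2 -> skip
r=34=100010 popcount=2 -> skip
r=35=100011 popcount=3 -> skip
r=36=100100 popcount=2 -> skip
r=37=100101 popcount=3 -> skip
r=38=100110 popcount=3 -> skip
r=39=100111 popcount=4 -> KEEP
r=40=101000 popcount=2 -> skip
r=41=101001 popcount=3 -> skip
r=42=101010 popcount=3 -> skip
r=43=101011 popcount=4 -> KEEP
r=44=101100 popcount=3 -> skip
Kept rows: 15 23 27 29 30 39 43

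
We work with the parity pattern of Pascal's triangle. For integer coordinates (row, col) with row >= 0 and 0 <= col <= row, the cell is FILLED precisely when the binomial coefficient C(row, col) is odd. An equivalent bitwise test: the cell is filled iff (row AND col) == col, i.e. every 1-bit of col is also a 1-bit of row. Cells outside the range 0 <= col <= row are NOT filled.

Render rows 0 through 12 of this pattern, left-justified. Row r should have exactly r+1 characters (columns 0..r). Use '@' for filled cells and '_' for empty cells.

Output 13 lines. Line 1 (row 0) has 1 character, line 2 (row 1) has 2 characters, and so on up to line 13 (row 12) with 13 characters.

Answer: @
@@
@_@
@@@@
@___@
@@__@@
@_@_@_@
@@@@@@@@
@_______@
@@______@@
@_@_____@_@
@@@@____@@@@
@___@___@___@

Derivation:
r0=0: @
r1=1: @@
r2=10: @_@
r3=11: @@@@
r4=100: @___@
r5=101: @@__@@
r6=110: @_@_@_@
r7=111: @@@@@@@@
r8=1000: @_______@
r9=1001: @@______@@
r10=1010: @_@_____@_@
r11=1011: @@@@____@@@@
r12=1100: @___@___@___@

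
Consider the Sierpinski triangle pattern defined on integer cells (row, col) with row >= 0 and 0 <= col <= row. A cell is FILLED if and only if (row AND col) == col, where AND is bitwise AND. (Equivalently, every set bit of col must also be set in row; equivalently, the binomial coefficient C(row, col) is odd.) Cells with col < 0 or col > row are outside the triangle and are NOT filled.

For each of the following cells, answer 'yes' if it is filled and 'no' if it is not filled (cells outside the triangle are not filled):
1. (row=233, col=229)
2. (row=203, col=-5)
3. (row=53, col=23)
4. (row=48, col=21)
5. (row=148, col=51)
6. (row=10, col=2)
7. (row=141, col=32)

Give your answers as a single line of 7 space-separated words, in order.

Answer: no no no no no yes no

Derivation:
(233,229): row=0b11101001, col=0b11100101, row AND col = 0b11100001 = 225; 225 != 229 -> empty
(203,-5): col outside [0, 203] -> not filled
(53,23): row=0b110101, col=0b10111, row AND col = 0b10101 = 21; 21 != 23 -> empty
(48,21): row=0b110000, col=0b10101, row AND col = 0b10000 = 16; 16 != 21 -> empty
(148,51): row=0b10010100, col=0b110011, row AND col = 0b10000 = 16; 16 != 51 -> empty
(10,2): row=0b1010, col=0b10, row AND col = 0b10 = 2; 2 == 2 -> filled
(141,32): row=0b10001101, col=0b100000, row AND col = 0b0 = 0; 0 != 32 -> empty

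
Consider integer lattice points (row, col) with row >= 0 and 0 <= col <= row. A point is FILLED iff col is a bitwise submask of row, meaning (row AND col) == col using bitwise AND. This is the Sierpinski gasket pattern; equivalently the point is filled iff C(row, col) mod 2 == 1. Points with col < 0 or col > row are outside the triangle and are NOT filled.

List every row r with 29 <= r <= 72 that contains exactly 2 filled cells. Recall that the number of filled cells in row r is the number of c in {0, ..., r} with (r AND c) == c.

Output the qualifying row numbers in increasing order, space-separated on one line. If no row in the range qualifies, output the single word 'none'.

Row r has 2^popcount(r) filled cells, so we need popcount(r) = log2(2) = 1.
Scan r = 29..72 and keep those with exactly 1 one-bits:
r=29=11101 popcount=4 -> skip
r=30=11110 popcount=4 -> skip
r=31=11111 popcount=5 -> skip
r=32=100000 popcount=1 -> KEEP
r=33=100001 popcount=2 -> skip
r=34=100010 popcount=2 -> skip
r=35=100011 popcount=3 -> skip
r=36=100100 popcount=2 -> skip
r=37=100101 popcount=3 -> skip
r=38=100110 popcount=3 -> skip
r=39=100111 popcount=4 -> skip
r=40=101000 popcount=2 -> skip
r=41=101001 popcount=3 -> skip
r=42=101010 popcount=3 -> skip
r=43=101011 popcount=4 -> skip
r=44=101100 popcount=3 -> skip
r=45=101101 popcount=4 -> skip
r=46=101110 popcount=4 -> skip
r=47=101111 popcount=5 -> skip
r=48=110000 popcount=2 -> skip
r=49=110001 popcount=3 -> skip
r=50=110010 popcount=3 -> skip
r=51=110011 popcount=4 -> skip
r=52=110100 popcount=3 -> skip
r=53=110101 popcount=4 -> skip
r=54=110110 popcount=4 -> skip
r=55=110111 popcount=5 -> skip
r=56=111000 popcount=3 -> skip
r=57=111001 popcount=4 -> skip
r=58=111010 popcount=4 -> skip
r=59=111011 popcount=5 -> skip
r=60=111100 popcount=4 -> skip
r=61=111101 popcount=5 -> skip
r=62=111110 popcount=5 -> skip
r=63=111111 popcount=6 -> skip
r=64=1000000 popcount=1 -> KEEP
r=65=1000001 popcount=2 -> skip
r=66=1000010 popcount=2 -> skip
r=67=1000011 popcount=3 -> skip
r=68=1000100 popcount=2 -> skip
r=69=1000101 popcount=3 -> skip
r=70=1000110 popcount=3 -> skip
r=71=1000111 popcount=4 -> skip
r=72=1001000 popcount=2 -> skip
Kept rows: 32 64

Answer: 32 64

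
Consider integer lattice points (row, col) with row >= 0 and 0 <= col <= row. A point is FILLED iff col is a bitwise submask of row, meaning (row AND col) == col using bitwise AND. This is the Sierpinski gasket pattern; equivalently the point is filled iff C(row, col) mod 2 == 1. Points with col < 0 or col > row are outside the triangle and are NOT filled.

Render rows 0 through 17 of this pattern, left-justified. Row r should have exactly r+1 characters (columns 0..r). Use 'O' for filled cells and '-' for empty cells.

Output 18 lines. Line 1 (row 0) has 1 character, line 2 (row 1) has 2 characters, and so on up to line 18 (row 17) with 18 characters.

Answer: O
OO
O-O
OOOO
O---O
OO--OO
O-O-O-O
OOOOOOOO
O-------O
OO------OO
O-O-----O-O
OOOO----OOOO
O---O---O---O
OO--OO--OO--OO
O-O-O-O-O-O-O-O
OOOOOOOOOOOOOOOO
O---------------O
OO--------------OO

Derivation:
r0=0: O
r1=1: OO
r2=10: O-O
r3=11: OOOO
r4=100: O---O
r5=101: OO--OO
r6=110: O-O-O-O
r7=111: OOOOOOOO
r8=1000: O-------O
r9=1001: OO------OO
r10=1010: O-O-----O-O
r11=1011: OOOO----OOOO
r12=1100: O---O---O---O
r13=1101: OO--OO--OO--OO
r14=1110: O-O-O-O-O-O-O-O
r15=1111: OOOOOOOOOOOOOOOO
r16=10000: O---------------O
r17=10001: OO--------------OO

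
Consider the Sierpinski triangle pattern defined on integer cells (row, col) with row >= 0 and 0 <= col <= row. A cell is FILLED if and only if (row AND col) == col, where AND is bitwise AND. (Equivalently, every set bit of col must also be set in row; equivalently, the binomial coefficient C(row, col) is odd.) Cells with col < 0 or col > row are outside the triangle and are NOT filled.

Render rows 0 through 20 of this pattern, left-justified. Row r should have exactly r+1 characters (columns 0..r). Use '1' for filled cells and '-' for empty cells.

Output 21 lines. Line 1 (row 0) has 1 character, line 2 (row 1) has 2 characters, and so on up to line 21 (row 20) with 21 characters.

Answer: 1
11
1-1
1111
1---1
11--11
1-1-1-1
11111111
1-------1
11------11
1-1-----1-1
1111----1111
1---1---1---1
11--11--11--11
1-1-1-1-1-1-1-1
1111111111111111
1---------------1
11--------------11
1-1-------------1-1
1111------------1111
1---1-----------1---1

Derivation:
r0=0: 1
r1=1: 11
r2=10: 1-1
r3=11: 1111
r4=100: 1---1
r5=101: 11--11
r6=110: 1-1-1-1
r7=111: 11111111
r8=1000: 1-------1
r9=1001: 11------11
r10=1010: 1-1-----1-1
r11=1011: 1111----1111
r12=1100: 1---1---1---1
r13=1101: 11--11--11--11
r14=1110: 1-1-1-1-1-1-1-1
r15=1111: 1111111111111111
r16=10000: 1---------------1
r17=10001: 11--------------11
r18=10010: 1-1-------------1-1
r19=10011: 1111------------1111
r20=10100: 1---1-----------1---1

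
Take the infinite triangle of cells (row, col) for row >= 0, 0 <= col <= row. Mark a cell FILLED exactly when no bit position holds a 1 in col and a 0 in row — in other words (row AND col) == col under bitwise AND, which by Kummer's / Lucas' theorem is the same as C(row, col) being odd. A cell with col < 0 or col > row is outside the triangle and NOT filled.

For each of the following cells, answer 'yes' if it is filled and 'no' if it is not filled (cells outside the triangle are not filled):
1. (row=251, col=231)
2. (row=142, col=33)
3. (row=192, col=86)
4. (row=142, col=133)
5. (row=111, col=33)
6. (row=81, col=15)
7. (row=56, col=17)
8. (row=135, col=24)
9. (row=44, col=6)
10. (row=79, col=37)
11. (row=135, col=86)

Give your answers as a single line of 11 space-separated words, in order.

Answer: no no no no yes no no no no no no

Derivation:
(251,231): row=0b11111011, col=0b11100111, row AND col = 0b11100011 = 227; 227 != 231 -> empty
(142,33): row=0b10001110, col=0b100001, row AND col = 0b0 = 0; 0 != 33 -> empty
(192,86): row=0b11000000, col=0b1010110, row AND col = 0b1000000 = 64; 64 != 86 -> empty
(142,133): row=0b10001110, col=0b10000101, row AND col = 0b10000100 = 132; 132 != 133 -> empty
(111,33): row=0b1101111, col=0b100001, row AND col = 0b100001 = 33; 33 == 33 -> filled
(81,15): row=0b1010001, col=0b1111, row AND col = 0b1 = 1; 1 != 15 -> empty
(56,17): row=0b111000, col=0b10001, row AND col = 0b10000 = 16; 16 != 17 -> empty
(135,24): row=0b10000111, col=0b11000, row AND col = 0b0 = 0; 0 != 24 -> empty
(44,6): row=0b101100, col=0b110, row AND col = 0b100 = 4; 4 != 6 -> empty
(79,37): row=0b1001111, col=0b100101, row AND col = 0b101 = 5; 5 != 37 -> empty
(135,86): row=0b10000111, col=0b1010110, row AND col = 0b110 = 6; 6 != 86 -> empty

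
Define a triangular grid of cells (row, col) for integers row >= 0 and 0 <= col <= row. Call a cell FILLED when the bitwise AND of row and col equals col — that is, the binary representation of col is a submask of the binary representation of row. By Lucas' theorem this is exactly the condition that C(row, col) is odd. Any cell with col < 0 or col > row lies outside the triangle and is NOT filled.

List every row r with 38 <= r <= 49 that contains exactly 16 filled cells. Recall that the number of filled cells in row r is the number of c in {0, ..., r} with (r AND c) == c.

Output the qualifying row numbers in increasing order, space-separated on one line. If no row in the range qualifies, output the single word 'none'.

Row r has 2^popcount(r) filled cells, so we need popcount(r) = log2(16) = 4.
Scan r = 38..49 and keep those with exactly 4 one-bits:
r=38=100110 popcount=3 -> skip
r=39=100111 popcount=4 -> KEEP
r=40=101000 popcount=2 -> skip
r=41=101001 popcount=3 -> skip
r=42=101010 popcount=3 -> skip
r=43=101011 popcount=4 -> KEEP
r=44=101100 popcount=3 -> skip
r=45=101101 popcount=4 -> KEEP
r=46=101110 popcount=4 -> KEEP
r=47=101111 popcount=5 -> skip
r=48=110000 popcount=2 -> skip
r=49=110001 popcount=3 -> skip
Kept rows: 39 43 45 46

Answer: 39 43 45 46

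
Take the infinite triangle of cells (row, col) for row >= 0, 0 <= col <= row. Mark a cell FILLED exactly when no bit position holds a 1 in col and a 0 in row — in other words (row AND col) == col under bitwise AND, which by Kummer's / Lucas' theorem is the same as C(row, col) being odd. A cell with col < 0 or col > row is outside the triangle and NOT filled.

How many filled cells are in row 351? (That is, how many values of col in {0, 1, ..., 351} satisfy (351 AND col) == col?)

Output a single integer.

Answer: 128

Derivation:
351 in binary = 101011111
popcount(351) = number of 1-bits in 101011111 = 7
A col c satisfies (351 AND c) == c iff every set bit of c is also set in 351; each of the 7 set bits of 351 can independently be on or off in c.
count = 2^7 = 128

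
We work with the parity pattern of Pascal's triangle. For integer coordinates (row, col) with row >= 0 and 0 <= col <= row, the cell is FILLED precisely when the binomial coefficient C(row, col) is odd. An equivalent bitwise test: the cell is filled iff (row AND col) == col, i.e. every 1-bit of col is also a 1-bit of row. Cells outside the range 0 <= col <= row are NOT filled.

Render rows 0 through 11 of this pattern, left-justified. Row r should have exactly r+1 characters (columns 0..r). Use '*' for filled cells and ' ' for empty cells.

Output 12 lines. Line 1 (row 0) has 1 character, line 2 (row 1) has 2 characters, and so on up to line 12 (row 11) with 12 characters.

Answer: *
**
* *
****
*   *
**  **
* * * *
********
*       *
**      **
* *     * *
****    ****

Derivation:
r0=0: *
r1=1: **
r2=10: * *
r3=11: ****
r4=100: *   *
r5=101: **  **
r6=110: * * * *
r7=111: ********
r8=1000: *       *
r9=1001: **      **
r10=1010: * *     * *
r11=1011: ****    ****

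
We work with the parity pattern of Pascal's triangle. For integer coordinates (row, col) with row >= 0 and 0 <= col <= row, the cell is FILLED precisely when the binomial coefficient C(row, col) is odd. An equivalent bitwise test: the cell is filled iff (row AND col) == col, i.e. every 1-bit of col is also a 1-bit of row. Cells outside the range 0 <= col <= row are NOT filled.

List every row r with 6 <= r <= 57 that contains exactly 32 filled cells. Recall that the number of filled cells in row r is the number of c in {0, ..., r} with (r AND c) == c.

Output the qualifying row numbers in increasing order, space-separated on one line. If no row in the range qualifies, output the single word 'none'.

Answer: 31 47 55

Derivation:
Row r has 2^popcount(r) filled cells, so we need popcount(r) = log2(32) = 5.
Scan r = 6..57 and keep those with exactly 5 one-bits:
r=6=110 popcount=2 -> skip
r=7=111 popcount=3 -> skip
r=8=1000 popcount=1 -> skip
r=9=1001 popcount=2 -> skip
r=10=1010 popcount=2 -> skip
r=11=1011 popcount=3 -> skip
r=12=1100 popcount=2 -> skip
r=13=1101 popcount=3 -> skip
r=14=1110 popcount=3 -> skip
r=15=1111 popcount=4 -> skip
r=16=10000 popcount=1 -> skip
r=17=10001 popcount=2 -> skip
r=18=10010 popcount=2 -> skip
r=19=10011 popcount=3 -> skip
r=20=10100 popcount=2 -> skip
r=21=10101 popcount=3 -> skip
r=22=10110 popcount=3 -> skip
r=23=10111 popcount=4 -> skip
r=24=11000 popcount=2 -> skip
r=25=11001 popcount=3 -> skip
r=26=11010 popcount=3 -> skip
r=27=11011 popcount=4 -> skip
r=28=11100 popcount=3 -> skip
r=29=11101 popcount=4 -> skip
r=30=11110 popcount=4 -> skip
r=31=11111 popcount=5 -> KEEP
r=32=100000 popcount=1 -> skip
r=33=100001 popcount=2 -> skip
r=34=100010 popcount=2 -> skip
r=35=100011 popcount=3 -> skip
r=36=100100 popcount=2 -> skip
r=37=100101 popcount=3 -> skip
r=38=100110 popcount=3 -> skip
r=39=100111 popcount=4 -> skip
r=40=101000 popcount=2 -> skip
r=41=101001 popcount=3 -> skip
r=42=101010 popcount=3 -> skip
r=43=101011 popcount=4 -> skip
r=44=101100 popcount=3 -> skip
r=45=101101 popcount=4 -> skip
r=46=101110 popcount=4 -> skip
r=47=101111 popcount=5 -> KEEP
r=48=110000 popcount=2 -> skip
r=49=110001 popcount=3 -> skip
r=50=110010 popcount=3 -> skip
r=51=110011 popcount=4 -> skip
r=52=110100 popcount=3 -> skip
r=53=110101 popcount=4 -> skip
r=54=110110 popcount=4 -> skip
r=55=110111 popcount=5 -> KEEP
r=56=111000 popcount=3 -> skip
r=57=111001 popcount=4 -> skip
Kept rows: 31 47 55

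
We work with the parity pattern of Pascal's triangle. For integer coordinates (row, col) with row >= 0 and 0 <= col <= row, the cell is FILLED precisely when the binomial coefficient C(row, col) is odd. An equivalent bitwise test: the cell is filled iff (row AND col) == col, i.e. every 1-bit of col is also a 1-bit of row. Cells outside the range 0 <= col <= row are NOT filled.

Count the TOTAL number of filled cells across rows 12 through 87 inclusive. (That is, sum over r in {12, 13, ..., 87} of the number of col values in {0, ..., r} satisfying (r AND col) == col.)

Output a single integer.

r12=1100 pc2: +4 =4
r13=1101 pc3: +8 =12
r14=1110 pc3: +8 =20
r15=1111 pc4: +16 =36
r16=10000 pc1: +2 =38
r17=10001 pc2: +4 =42
r18=10010 pc2: +4 =46
r19=10011 pc3: +8 =54
r20=10100 pc2: +4 =58
r21=10101 pc3: +8 =66
r22=10110 pc3: +8 =74
r23=10111 pc4: +16 =90
r24=11000 pc2: +4 =94
r25=11001 pc3: +8 =102
r26=11010 pc3: +8 =110
r27=11011 pc4: +16 =126
r28=11100 pc3: +8 =134
r29=11101 pc4: +16 =150
r30=11110 pc4: +16 =166
r31=11111 pc5: +32 =198
r32=100000 pc1: +2 =200
r33=100001 pc2: +4 =204
r34=100010 pc2: +4 =208
r35=100011 pc3: +8 =216
r36=100100 pc2: +4 =220
r37=100101 pc3: +8 =228
r38=100110 pc3: +8 =236
r39=100111 pc4: +16 =252
r40=101000 pc2: +4 =256
r41=101001 pc3: +8 =264
r42=101010 pc3: +8 =272
r43=101011 pc4: +16 =288
r44=101100 pc3: +8 =296
r45=101101 pc4: +16 =312
r46=101110 pc4: +16 =328
r47=101111 pc5: +32 =360
r48=110000 pc2: +4 =364
r49=110001 pc3: +8 =372
r50=110010 pc3: +8 =380
r51=110011 pc4: +16 =396
r52=110100 pc3: +8 =404
r53=110101 pc4: +16 =420
r54=110110 pc4: +16 =436
r55=110111 pc5: +32 =468
r56=111000 pc3: +8 =476
r57=111001 pc4: +16 =492
r58=111010 pc4: +16 =508
r59=111011 pc5: +32 =540
r60=111100 pc4: +16 =556
r61=111101 pc5: +32 =588
r62=111110 pc5: +32 =620
r63=111111 pc6: +64 =684
r64=1000000 pc1: +2 =686
r65=1000001 pc2: +4 =690
r66=1000010 pc2: +4 =694
r67=1000011 pc3: +8 =702
r68=1000100 pc2: +4 =706
r69=1000101 pc3: +8 =714
r70=1000110 pc3: +8 =722
r71=1000111 pc4: +16 =738
r72=1001000 pc2: +4 =742
r73=1001001 pc3: +8 =750
r74=1001010 pc3: +8 =758
r75=1001011 pc4: +16 =774
r76=1001100 pc3: +8 =782
r77=1001101 pc4: +16 =798
r78=1001110 pc4: +16 =814
r79=1001111 pc5: +32 =846
r80=1010000 pc2: +4 =850
r81=1010001 pc3: +8 =858
r82=1010010 pc3: +8 =866
r83=1010011 pc4: +16 =882
r84=1010100 pc3: +8 =890
r85=1010101 pc4: +16 =906
r86=1010110 pc4: +16 =922
r87=1010111 pc5: +32 =954

Answer: 954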